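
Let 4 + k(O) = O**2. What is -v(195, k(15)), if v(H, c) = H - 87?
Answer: -108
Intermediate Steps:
k(O) = -4 + O**2
v(H, c) = -87 + H
-v(195, k(15)) = -(-87 + 195) = -1*108 = -108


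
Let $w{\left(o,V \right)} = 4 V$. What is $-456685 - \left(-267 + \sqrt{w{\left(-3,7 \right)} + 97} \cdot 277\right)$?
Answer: $-456418 - 1385 \sqrt{5} \approx -4.5952 \cdot 10^{5}$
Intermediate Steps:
$-456685 - \left(-267 + \sqrt{w{\left(-3,7 \right)} + 97} \cdot 277\right) = -456685 - \left(-267 + \sqrt{4 \cdot 7 + 97} \cdot 277\right) = -456685 - \left(-267 + \sqrt{28 + 97} \cdot 277\right) = -456685 - \left(-267 + \sqrt{125} \cdot 277\right) = -456685 - \left(-267 + 5 \sqrt{5} \cdot 277\right) = -456685 - \left(-267 + 1385 \sqrt{5}\right) = -456685 + \left(267 - 1385 \sqrt{5}\right) = -456418 - 1385 \sqrt{5}$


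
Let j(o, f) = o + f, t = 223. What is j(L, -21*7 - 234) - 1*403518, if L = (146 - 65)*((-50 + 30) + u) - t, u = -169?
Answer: -419431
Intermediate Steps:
L = -15532 (L = (146 - 65)*((-50 + 30) - 169) - 1*223 = 81*(-20 - 169) - 223 = 81*(-189) - 223 = -15309 - 223 = -15532)
j(o, f) = f + o
j(L, -21*7 - 234) - 1*403518 = ((-21*7 - 234) - 15532) - 1*403518 = ((-147 - 234) - 15532) - 403518 = (-381 - 15532) - 403518 = -15913 - 403518 = -419431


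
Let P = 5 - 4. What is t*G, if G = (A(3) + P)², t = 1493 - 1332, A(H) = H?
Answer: 2576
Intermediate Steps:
P = 1
t = 161
G = 16 (G = (3 + 1)² = 4² = 16)
t*G = 161*16 = 2576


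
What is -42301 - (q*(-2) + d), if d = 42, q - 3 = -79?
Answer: -42495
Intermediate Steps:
q = -76 (q = 3 - 79 = -76)
-42301 - (q*(-2) + d) = -42301 - (-76*(-2) + 42) = -42301 - (152 + 42) = -42301 - 1*194 = -42301 - 194 = -42495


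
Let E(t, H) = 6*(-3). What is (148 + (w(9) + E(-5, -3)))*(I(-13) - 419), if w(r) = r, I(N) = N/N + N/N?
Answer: -57963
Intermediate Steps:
I(N) = 2 (I(N) = 1 + 1 = 2)
E(t, H) = -18
(148 + (w(9) + E(-5, -3)))*(I(-13) - 419) = (148 + (9 - 18))*(2 - 419) = (148 - 9)*(-417) = 139*(-417) = -57963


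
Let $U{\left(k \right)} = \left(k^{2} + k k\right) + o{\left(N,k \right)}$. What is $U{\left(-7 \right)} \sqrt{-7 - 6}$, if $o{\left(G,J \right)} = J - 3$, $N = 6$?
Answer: $88 i \sqrt{13} \approx 317.29 i$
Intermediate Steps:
$o{\left(G,J \right)} = -3 + J$
$U{\left(k \right)} = -3 + k + 2 k^{2}$ ($U{\left(k \right)} = \left(k^{2} + k k\right) + \left(-3 + k\right) = \left(k^{2} + k^{2}\right) + \left(-3 + k\right) = 2 k^{2} + \left(-3 + k\right) = -3 + k + 2 k^{2}$)
$U{\left(-7 \right)} \sqrt{-7 - 6} = \left(-3 - 7 + 2 \left(-7\right)^{2}\right) \sqrt{-7 - 6} = \left(-3 - 7 + 2 \cdot 49\right) \sqrt{-13} = \left(-3 - 7 + 98\right) i \sqrt{13} = 88 i \sqrt{13}$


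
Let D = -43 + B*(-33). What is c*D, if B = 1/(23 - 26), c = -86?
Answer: 2752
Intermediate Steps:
B = -⅓ (B = 1/(-3) = -⅓ ≈ -0.33333)
D = -32 (D = -43 - ⅓*(-33) = -43 + 11 = -32)
c*D = -86*(-32) = 2752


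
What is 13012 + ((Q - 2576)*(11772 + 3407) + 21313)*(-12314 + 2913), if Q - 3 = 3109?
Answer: -76686360045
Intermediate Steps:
Q = 3112 (Q = 3 + 3109 = 3112)
13012 + ((Q - 2576)*(11772 + 3407) + 21313)*(-12314 + 2913) = 13012 + ((3112 - 2576)*(11772 + 3407) + 21313)*(-12314 + 2913) = 13012 + (536*15179 + 21313)*(-9401) = 13012 + (8135944 + 21313)*(-9401) = 13012 + 8157257*(-9401) = 13012 - 76686373057 = -76686360045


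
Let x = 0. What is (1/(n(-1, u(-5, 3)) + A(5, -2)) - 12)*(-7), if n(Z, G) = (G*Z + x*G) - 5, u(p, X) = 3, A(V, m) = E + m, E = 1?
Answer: 763/9 ≈ 84.778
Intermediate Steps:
A(V, m) = 1 + m
n(Z, G) = -5 + G*Z (n(Z, G) = (G*Z + 0*G) - 5 = (G*Z + 0) - 5 = G*Z - 5 = -5 + G*Z)
(1/(n(-1, u(-5, 3)) + A(5, -2)) - 12)*(-7) = (1/((-5 + 3*(-1)) + (1 - 2)) - 12)*(-7) = (1/((-5 - 3) - 1) - 12)*(-7) = (1/(-8 - 1) - 12)*(-7) = (1/(-9) - 12)*(-7) = (-1/9 - 12)*(-7) = -109/9*(-7) = 763/9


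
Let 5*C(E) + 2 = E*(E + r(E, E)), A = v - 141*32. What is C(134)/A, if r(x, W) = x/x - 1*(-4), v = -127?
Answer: -18624/23195 ≈ -0.80293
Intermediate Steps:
A = -4639 (A = -127 - 141*32 = -127 - 4512 = -4639)
r(x, W) = 5 (r(x, W) = 1 + 4 = 5)
C(E) = -2/5 + E*(5 + E)/5 (C(E) = -2/5 + (E*(E + 5))/5 = -2/5 + (E*(5 + E))/5 = -2/5 + E*(5 + E)/5)
C(134)/A = (-2/5 + 134 + (1/5)*134**2)/(-4639) = (-2/5 + 134 + (1/5)*17956)*(-1/4639) = (-2/5 + 134 + 17956/5)*(-1/4639) = (18624/5)*(-1/4639) = -18624/23195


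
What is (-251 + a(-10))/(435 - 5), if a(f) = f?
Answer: -261/430 ≈ -0.60698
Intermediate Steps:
(-251 + a(-10))/(435 - 5) = (-251 - 10)/(435 - 5) = -261/430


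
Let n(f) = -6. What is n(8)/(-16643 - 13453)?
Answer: 1/5016 ≈ 0.00019936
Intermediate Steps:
n(8)/(-16643 - 13453) = -6/(-16643 - 13453) = -6/(-30096) = -6*(-1/30096) = 1/5016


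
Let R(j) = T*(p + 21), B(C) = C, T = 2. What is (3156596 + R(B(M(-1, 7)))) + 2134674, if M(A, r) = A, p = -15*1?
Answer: 5291282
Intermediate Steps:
p = -15
R(j) = 12 (R(j) = 2*(-15 + 21) = 2*6 = 12)
(3156596 + R(B(M(-1, 7)))) + 2134674 = (3156596 + 12) + 2134674 = 3156608 + 2134674 = 5291282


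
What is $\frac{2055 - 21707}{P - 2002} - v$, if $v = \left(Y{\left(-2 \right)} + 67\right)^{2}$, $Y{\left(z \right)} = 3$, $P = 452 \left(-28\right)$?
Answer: $- \frac{35902274}{7329} \approx -4898.7$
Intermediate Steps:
$P = -12656$
$v = 4900$ ($v = \left(3 + 67\right)^{2} = 70^{2} = 4900$)
$\frac{2055 - 21707}{P - 2002} - v = \frac{2055 - 21707}{-12656 - 2002} - 4900 = - \frac{19652}{-14658} - 4900 = \left(-19652\right) \left(- \frac{1}{14658}\right) - 4900 = \frac{9826}{7329} - 4900 = - \frac{35902274}{7329}$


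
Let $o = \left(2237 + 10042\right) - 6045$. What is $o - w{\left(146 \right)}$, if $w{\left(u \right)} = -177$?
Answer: $6411$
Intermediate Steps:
$o = 6234$ ($o = 12279 - 6045 = 6234$)
$o - w{\left(146 \right)} = 6234 - -177 = 6234 + 177 = 6411$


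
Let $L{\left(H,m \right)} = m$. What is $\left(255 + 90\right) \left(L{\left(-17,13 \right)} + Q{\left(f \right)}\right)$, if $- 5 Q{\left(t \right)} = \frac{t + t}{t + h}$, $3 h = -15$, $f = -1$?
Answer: $4462$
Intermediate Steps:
$h = -5$ ($h = \frac{1}{3} \left(-15\right) = -5$)
$Q{\left(t \right)} = - \frac{2 t}{5 \left(-5 + t\right)}$ ($Q{\left(t \right)} = - \frac{\left(t + t\right) \frac{1}{t - 5}}{5} = - \frac{2 t \frac{1}{-5 + t}}{5} = - \frac{2 t}{5 \left(-5 + t\right)}$)
$\left(255 + 90\right) \left(L{\left(-17,13 \right)} + Q{\left(f \right)}\right) = \left(255 + 90\right) \left(13 - - \frac{2}{-25 + 5 \left(-1\right)}\right) = 345 \left(13 - - \frac{2}{-25 - 5}\right) = 345 \left(13 - - \frac{2}{-30}\right) = 345 \left(13 - \left(-2\right) \left(- \frac{1}{30}\right)\right) = 345 \left(13 - \frac{1}{15}\right) = 345 \cdot \frac{194}{15} = 4462$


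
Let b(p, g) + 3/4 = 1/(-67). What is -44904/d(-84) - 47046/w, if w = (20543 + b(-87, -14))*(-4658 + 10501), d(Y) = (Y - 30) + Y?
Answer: 240741744540004/1061530104261 ≈ 226.79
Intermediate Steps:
b(p, g) = -205/268 (b(p, g) = -¾ + 1/(-67) = -¾ - 1/67 = -205/268)
d(Y) = -30 + 2*Y (d(Y) = (-30 + Y) + Y = -30 + 2*Y)
w = 32167578917/268 (w = (20543 - 205/268)*(-4658 + 10501) = (5505319/268)*5843 = 32167578917/268 ≈ 1.2003e+8)
-44904/d(-84) - 47046/w = -44904/(-30 + 2*(-84)) - 47046/32167578917/268 = -44904/(-30 - 168) - 47046*268/32167578917 = -44904/(-198) - 12608328/32167578917 = -44904*(-1/198) - 12608328/32167578917 = 7484/33 - 12608328/32167578917 = 240741744540004/1061530104261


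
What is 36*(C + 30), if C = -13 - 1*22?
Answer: -180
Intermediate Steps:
C = -35 (C = -13 - 22 = -35)
36*(C + 30) = 36*(-35 + 30) = 36*(-5) = -180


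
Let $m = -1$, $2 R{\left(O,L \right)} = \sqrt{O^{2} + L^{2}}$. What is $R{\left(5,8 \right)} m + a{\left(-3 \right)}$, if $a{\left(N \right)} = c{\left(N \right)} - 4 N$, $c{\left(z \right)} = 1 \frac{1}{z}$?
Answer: $\frac{35}{3} - \frac{\sqrt{89}}{2} \approx 6.9497$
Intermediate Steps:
$c{\left(z \right)} = \frac{1}{z}$
$R{\left(O,L \right)} = \frac{\sqrt{L^{2} + O^{2}}}{2}$ ($R{\left(O,L \right)} = \frac{\sqrt{O^{2} + L^{2}}}{2} = \frac{\sqrt{L^{2} + O^{2}}}{2}$)
$a{\left(N \right)} = \frac{1}{N} - 4 N$
$R{\left(5,8 \right)} m + a{\left(-3 \right)} = \frac{\sqrt{8^{2} + 5^{2}}}{2} \left(-1\right) + \left(\frac{1}{-3} - -12\right) = \frac{\sqrt{64 + 25}}{2} \left(-1\right) + \left(- \frac{1}{3} + 12\right) = \frac{\sqrt{89}}{2} \left(-1\right) + \frac{35}{3} = - \frac{\sqrt{89}}{2} + \frac{35}{3} = \frac{35}{3} - \frac{\sqrt{89}}{2}$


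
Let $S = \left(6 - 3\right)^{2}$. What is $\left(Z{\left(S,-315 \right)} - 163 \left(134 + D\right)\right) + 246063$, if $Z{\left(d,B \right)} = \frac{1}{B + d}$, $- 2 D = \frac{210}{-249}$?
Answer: $\frac{5693019145}{25398} \approx 2.2415 \cdot 10^{5}$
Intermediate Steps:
$S = 9$ ($S = 3^{2} = 9$)
$D = \frac{35}{83}$ ($D = - \frac{210 \frac{1}{-249}}{2} = - \frac{210 \left(- \frac{1}{249}\right)}{2} = \left(- \frac{1}{2}\right) \left(- \frac{70}{83}\right) = \frac{35}{83} \approx 0.42169$)
$\left(Z{\left(S,-315 \right)} - 163 \left(134 + D\right)\right) + 246063 = \left(\frac{1}{-315 + 9} - 163 \left(134 + \frac{35}{83}\right)\right) + 246063 = \left(\frac{1}{-306} - \frac{1818591}{83}\right) + 246063 = \left(- \frac{1}{306} - \frac{1818591}{83}\right) + 246063 = - \frac{556488929}{25398} + 246063 = \frac{5693019145}{25398}$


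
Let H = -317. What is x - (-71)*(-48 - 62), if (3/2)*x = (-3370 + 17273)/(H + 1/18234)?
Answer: -45312187238/5780177 ≈ -7839.2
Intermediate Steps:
x = -169004868/5780177 (x = 2*((-3370 + 17273)/(-317 + 1/18234))/3 = 2*(13903/(-317 + 1/18234))/3 = 2*(13903/(-5780177/18234))/3 = 2*(13903*(-18234/5780177))/3 = (⅔)*(-253507302/5780177) = -169004868/5780177 ≈ -29.239)
x - (-71)*(-48 - 62) = -169004868/5780177 - (-71)*(-48 - 62) = -169004868/5780177 - (-71)*(-110) = -169004868/5780177 - 1*7810 = -169004868/5780177 - 7810 = -45312187238/5780177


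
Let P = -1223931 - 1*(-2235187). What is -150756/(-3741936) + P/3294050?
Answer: 178360543059/513588511700 ≈ 0.34728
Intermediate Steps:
P = 1011256 (P = -1223931 + 2235187 = 1011256)
-150756/(-3741936) + P/3294050 = -150756/(-3741936) + 1011256/3294050 = -150756*(-1/3741936) + 1011256*(1/3294050) = 12563/311828 + 505628/1647025 = 178360543059/513588511700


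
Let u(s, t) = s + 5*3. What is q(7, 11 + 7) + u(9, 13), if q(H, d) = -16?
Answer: 8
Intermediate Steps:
u(s, t) = 15 + s (u(s, t) = s + 15 = 15 + s)
q(7, 11 + 7) + u(9, 13) = -16 + (15 + 9) = -16 + 24 = 8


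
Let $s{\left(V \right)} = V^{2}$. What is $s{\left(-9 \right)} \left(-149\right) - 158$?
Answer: $-12227$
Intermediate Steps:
$s{\left(-9 \right)} \left(-149\right) - 158 = \left(-9\right)^{2} \left(-149\right) - 158 = 81 \left(-149\right) - 158 = -12069 - 158 = -12227$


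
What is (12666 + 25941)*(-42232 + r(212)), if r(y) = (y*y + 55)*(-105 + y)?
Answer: 184258123227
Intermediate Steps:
r(y) = (-105 + y)*(55 + y**2) (r(y) = (y**2 + 55)*(-105 + y) = (55 + y**2)*(-105 + y) = (-105 + y)*(55 + y**2))
(12666 + 25941)*(-42232 + r(212)) = (12666 + 25941)*(-42232 + (-5775 + 212**3 - 105*212**2 + 55*212)) = 38607*(-42232 + (-5775 + 9528128 - 105*44944 + 11660)) = 38607*(-42232 + (-5775 + 9528128 - 4719120 + 11660)) = 38607*(-42232 + 4814893) = 38607*4772661 = 184258123227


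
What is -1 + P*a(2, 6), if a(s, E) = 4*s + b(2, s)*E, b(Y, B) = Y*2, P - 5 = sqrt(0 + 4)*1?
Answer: 223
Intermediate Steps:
P = 7 (P = 5 + sqrt(0 + 4)*1 = 5 + sqrt(4)*1 = 5 + 2*1 = 5 + 2 = 7)
b(Y, B) = 2*Y
a(s, E) = 4*E + 4*s (a(s, E) = 4*s + (2*2)*E = 4*s + 4*E = 4*E + 4*s)
-1 + P*a(2, 6) = -1 + 7*(4*6 + 4*2) = -1 + 7*(24 + 8) = -1 + 7*32 = -1 + 224 = 223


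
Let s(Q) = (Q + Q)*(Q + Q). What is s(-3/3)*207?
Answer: 828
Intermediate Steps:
s(Q) = 4*Q² (s(Q) = (2*Q)*(2*Q) = 4*Q²)
s(-3/3)*207 = (4*(-3/3)²)*207 = (4*(-3*⅓)²)*207 = (4*(-1)²)*207 = (4*1)*207 = 4*207 = 828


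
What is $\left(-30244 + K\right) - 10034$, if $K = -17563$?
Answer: $-57841$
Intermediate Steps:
$\left(-30244 + K\right) - 10034 = \left(-30244 - 17563\right) - 10034 = -47807 - 10034 = -57841$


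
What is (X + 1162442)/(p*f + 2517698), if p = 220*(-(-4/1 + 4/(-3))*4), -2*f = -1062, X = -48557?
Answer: 1113885/5009858 ≈ 0.22234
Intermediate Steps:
f = 531 (f = -½*(-1062) = 531)
p = 14080/3 (p = 220*(-(-4*1 + 4*(-⅓))*4) = 220*(-(-4 - 4/3)*4) = 220*(-1*(-16/3)*4) = 220*((16/3)*4) = 220*(64/3) = 14080/3 ≈ 4693.3)
(X + 1162442)/(p*f + 2517698) = (-48557 + 1162442)/((14080/3)*531 + 2517698) = 1113885/(2492160 + 2517698) = 1113885/5009858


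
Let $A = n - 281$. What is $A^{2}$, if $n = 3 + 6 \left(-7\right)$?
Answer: $102400$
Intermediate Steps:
$n = -39$ ($n = 3 - 42 = -39$)
$A = -320$ ($A = -39 - 281 = -320$)
$A^{2} = \left(-320\right)^{2} = 102400$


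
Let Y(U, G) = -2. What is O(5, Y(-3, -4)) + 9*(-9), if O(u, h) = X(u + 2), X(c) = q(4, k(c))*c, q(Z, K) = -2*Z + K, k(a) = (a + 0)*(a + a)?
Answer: 549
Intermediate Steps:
k(a) = 2*a**2 (k(a) = a*(2*a) = 2*a**2)
q(Z, K) = K - 2*Z
X(c) = c*(-8 + 2*c**2) (X(c) = (2*c**2 - 2*4)*c = (2*c**2 - 8)*c = (-8 + 2*c**2)*c = c*(-8 + 2*c**2))
O(u, h) = 2*(-4 + (2 + u)**2)*(2 + u) (O(u, h) = 2*(u + 2)*(-4 + (u + 2)**2) = 2*(2 + u)*(-4 + (2 + u)**2) = 2*(-4 + (2 + u)**2)*(2 + u))
O(5, Y(-3, -4)) + 9*(-9) = 2*(-4 + (2 + 5)**2)*(2 + 5) + 9*(-9) = 2*(-4 + 7**2)*7 - 81 = 2*(-4 + 49)*7 - 81 = 2*45*7 - 81 = 630 - 81 = 549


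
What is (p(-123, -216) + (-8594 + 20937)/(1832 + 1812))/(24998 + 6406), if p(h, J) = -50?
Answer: -56619/38145392 ≈ -0.0014843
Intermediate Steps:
(p(-123, -216) + (-8594 + 20937)/(1832 + 1812))/(24998 + 6406) = (-50 + (-8594 + 20937)/(1832 + 1812))/(24998 + 6406) = (-50 + 12343/3644)/31404 = (-50 + 12343*(1/3644))*(1/31404) = (-50 + 12343/3644)*(1/31404) = -169857/3644*1/31404 = -56619/38145392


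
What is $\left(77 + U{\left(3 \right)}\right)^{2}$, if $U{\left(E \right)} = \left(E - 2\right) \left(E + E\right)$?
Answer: $6889$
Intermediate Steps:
$U{\left(E \right)} = 2 E \left(-2 + E\right)$ ($U{\left(E \right)} = \left(-2 + E\right) 2 E = 2 E \left(-2 + E\right)$)
$\left(77 + U{\left(3 \right)}\right)^{2} = \left(77 + 2 \cdot 3 \left(-2 + 3\right)\right)^{2} = \left(77 + 2 \cdot 3 \cdot 1\right)^{2} = \left(77 + 6\right)^{2} = 83^{2} = 6889$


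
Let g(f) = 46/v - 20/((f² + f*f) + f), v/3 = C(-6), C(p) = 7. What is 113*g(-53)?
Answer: 275042/1113 ≈ 247.12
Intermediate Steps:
v = 21 (v = 3*7 = 21)
g(f) = 46/21 - 20/(f + 2*f²) (g(f) = 46/21 - 20/((f² + f*f) + f) = 46*(1/21) - 20/((f² + f²) + f) = 46/21 - 20/(2*f² + f) = 46/21 - 20/(f + 2*f²))
113*g(-53) = 113*((2/21)*(-210 + 23*(-53) + 46*(-53)²)/(-53*(1 + 2*(-53)))) = 113*((2/21)*(-1/53)*(-210 - 1219 + 46*2809)/(1 - 106)) = 113*((2/21)*(-1/53)*(-210 - 1219 + 129214)/(-105)) = 113*((2/21)*(-1/53)*(-1/105)*127785) = 113*(2434/1113) = 275042/1113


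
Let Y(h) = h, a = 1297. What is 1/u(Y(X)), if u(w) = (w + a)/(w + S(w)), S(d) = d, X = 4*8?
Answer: 64/1329 ≈ 0.048156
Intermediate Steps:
X = 32
u(w) = (1297 + w)/(2*w) (u(w) = (w + 1297)/(w + w) = (1297 + w)/((2*w)) = (1297 + w)*(1/(2*w)) = (1297 + w)/(2*w))
1/u(Y(X)) = 1/((1/2)*(1297 + 32)/32) = 1/((1/2)*(1/32)*1329) = 1/(1329/64) = 64/1329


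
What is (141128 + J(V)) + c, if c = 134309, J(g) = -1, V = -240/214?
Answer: 275436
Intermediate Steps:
V = -120/107 (V = -240*1/214 = -120/107 ≈ -1.1215)
(141128 + J(V)) + c = (141128 - 1) + 134309 = 141127 + 134309 = 275436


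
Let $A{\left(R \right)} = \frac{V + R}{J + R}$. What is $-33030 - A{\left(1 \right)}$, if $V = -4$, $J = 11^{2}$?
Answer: $- \frac{4029657}{122} \approx -33030.0$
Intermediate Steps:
$J = 121$
$A{\left(R \right)} = \frac{-4 + R}{121 + R}$
$-33030 - A{\left(1 \right)} = -33030 - \frac{-4 + 1}{121 + 1} = -33030 - \frac{1}{122} \left(-3\right) = -33030 - - \frac{3}{122} = -33030 + \frac{3}{122} = - \frac{4029657}{122}$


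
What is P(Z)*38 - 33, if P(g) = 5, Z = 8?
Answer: 157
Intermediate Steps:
P(Z)*38 - 33 = 5*38 - 33 = 190 - 33 = 157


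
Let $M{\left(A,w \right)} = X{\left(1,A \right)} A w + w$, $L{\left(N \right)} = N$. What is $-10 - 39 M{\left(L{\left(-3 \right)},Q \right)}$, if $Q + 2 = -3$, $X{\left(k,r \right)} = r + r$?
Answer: $3695$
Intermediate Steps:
$X{\left(k,r \right)} = 2 r$
$Q = -5$ ($Q = -2 - 3 = -5$)
$M{\left(A,w \right)} = w + 2 w A^{2}$ ($M{\left(A,w \right)} = 2 A A w + w = 2 A^{2} w + w = 2 w A^{2} + w = w + 2 w A^{2}$)
$-10 - 39 M{\left(L{\left(-3 \right)},Q \right)} = -10 - 39 \left(- 5 \left(1 + 2 \left(-3\right)^{2}\right)\right) = -10 - 39 \left(- 5 \left(1 + 2 \cdot 9\right)\right) = -10 - 39 \left(- 5 \left(1 + 18\right)\right) = -10 - 39 \left(\left(-5\right) 19\right) = -10 - -3705 = -10 + 3705 = 3695$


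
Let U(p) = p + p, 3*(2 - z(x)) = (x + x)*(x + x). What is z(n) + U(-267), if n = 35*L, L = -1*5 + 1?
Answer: -79996/3 ≈ -26665.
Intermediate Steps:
L = -4 (L = -5 + 1 = -4)
n = -140 (n = 35*(-4) = -140)
z(x) = 2 - 4*x²/3 (z(x) = 2 - (x + x)*(x + x)/3 = 2 - 2*x*2*x/3 = 2 - 4*x²/3)
U(p) = 2*p
z(n) + U(-267) = (2 - 4/3*(-140)²) + 2*(-267) = (2 - 4/3*19600) - 534 = (2 - 78400/3) - 534 = -78394/3 - 534 = -79996/3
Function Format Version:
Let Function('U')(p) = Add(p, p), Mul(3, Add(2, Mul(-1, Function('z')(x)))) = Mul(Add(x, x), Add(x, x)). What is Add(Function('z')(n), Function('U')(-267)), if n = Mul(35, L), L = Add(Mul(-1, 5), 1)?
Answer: Rational(-79996, 3) ≈ -26665.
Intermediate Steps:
L = -4 (L = Add(-5, 1) = -4)
n = -140 (n = Mul(35, -4) = -140)
Function('z')(x) = Add(2, Mul(Rational(-4, 3), Pow(x, 2))) (Function('z')(x) = Add(2, Mul(Rational(-1, 3), Mul(Add(x, x), Add(x, x)))) = Add(2, Mul(Rational(-1, 3), Mul(Mul(2, x), Mul(2, x)))) = Add(2, Mul(Rational(-1, 3), Mul(4, Pow(x, 2)))) = Add(2, Mul(Rational(-4, 3), Pow(x, 2))))
Function('U')(p) = Mul(2, p)
Add(Function('z')(n), Function('U')(-267)) = Add(Add(2, Mul(Rational(-4, 3), Pow(-140, 2))), Mul(2, -267)) = Add(Add(2, Mul(Rational(-4, 3), 19600)), -534) = Add(Add(2, Rational(-78400, 3)), -534) = Add(Rational(-78394, 3), -534) = Rational(-79996, 3)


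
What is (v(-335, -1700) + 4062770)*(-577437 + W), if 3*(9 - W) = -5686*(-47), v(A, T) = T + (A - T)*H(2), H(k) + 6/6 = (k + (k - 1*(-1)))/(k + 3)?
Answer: -2706738350940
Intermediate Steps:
H(k) = -1 + (1 + 2*k)/(3 + k) (H(k) = -1 + (k + (k - 1*(-1)))/(k + 3) = -1 + (k + (k + 1))/(3 + k) = -1 + (k + (1 + k))/(3 + k) = -1 + (1 + 2*k)/(3 + k))
v(A, T) = T (v(A, T) = T + (A - T)*((-2 + 2)/(3 + 2)) = T + (A - T)*(0/5) = T + (A - T)*((⅕)*0) = T + (A - T)*0 = T + 0 = T)
W = -267215/3 (W = 9 - (-5686)*(-47)/3 = 9 - ⅓*267242 = 9 - 267242/3 = -267215/3 ≈ -89072.)
(v(-335, -1700) + 4062770)*(-577437 + W) = (-1700 + 4062770)*(-577437 - 267215/3) = 4061070*(-1999526/3) = -2706738350940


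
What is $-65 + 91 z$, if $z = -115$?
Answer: $-10530$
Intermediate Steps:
$-65 + 91 z = -65 + 91 \left(-115\right) = -65 - 10465 = -10530$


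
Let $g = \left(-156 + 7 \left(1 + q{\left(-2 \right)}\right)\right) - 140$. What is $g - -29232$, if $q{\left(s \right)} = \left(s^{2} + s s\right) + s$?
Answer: $28985$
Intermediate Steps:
$q{\left(s \right)} = s + 2 s^{2}$ ($q{\left(s \right)} = \left(s^{2} + s^{2}\right) + s = 2 s^{2} + s = s + 2 s^{2}$)
$g = -247$ ($g = \left(-156 + 7 \left(1 - 2 \left(1 + 2 \left(-2\right)\right)\right)\right) - 140 = \left(-156 + 7 \left(1 - 2 \left(1 - 4\right)\right)\right) - 140 = \left(-156 + 7 \left(1 - -6\right)\right) - 140 = \left(-156 + 7 \left(1 + 6\right)\right) - 140 = \left(-156 + 7 \cdot 7\right) - 140 = \left(-156 + 49\right) - 140 = -107 - 140 = -247$)
$g - -29232 = -247 - -29232 = -247 + 29232 = 28985$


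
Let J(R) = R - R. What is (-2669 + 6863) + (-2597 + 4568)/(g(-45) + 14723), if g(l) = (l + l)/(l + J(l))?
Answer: 61758621/14725 ≈ 4194.1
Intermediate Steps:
J(R) = 0
g(l) = 2 (g(l) = (l + l)/(l + 0) = (2*l)/l = 2)
(-2669 + 6863) + (-2597 + 4568)/(g(-45) + 14723) = (-2669 + 6863) + (-2597 + 4568)/(2 + 14723) = 4194 + 1971/14725 = 61758621/14725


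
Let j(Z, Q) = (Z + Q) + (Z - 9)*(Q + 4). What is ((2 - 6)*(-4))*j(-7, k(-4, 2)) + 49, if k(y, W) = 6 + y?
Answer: -1567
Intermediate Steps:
j(Z, Q) = Q + Z + (-9 + Z)*(4 + Q) (j(Z, Q) = (Q + Z) + (-9 + Z)*(4 + Q) = Q + Z + (-9 + Z)*(4 + Q))
((2 - 6)*(-4))*j(-7, k(-4, 2)) + 49 = ((2 - 6)*(-4))*(-36 - 8*(6 - 4) + 5*(-7) + (6 - 4)*(-7)) + 49 = (-4*(-4))*(-36 - 8*2 - 35 + 2*(-7)) + 49 = 16*(-36 - 16 - 35 - 14) + 49 = 16*(-101) + 49 = -1616 + 49 = -1567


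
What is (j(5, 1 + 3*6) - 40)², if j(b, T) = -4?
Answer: 1936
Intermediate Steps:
(j(5, 1 + 3*6) - 40)² = (-4 - 40)² = (-44)² = 1936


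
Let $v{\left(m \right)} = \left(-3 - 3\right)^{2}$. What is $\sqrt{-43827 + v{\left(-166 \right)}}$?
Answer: $i \sqrt{43791} \approx 209.26 i$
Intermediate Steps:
$v{\left(m \right)} = 36$ ($v{\left(m \right)} = \left(-6\right)^{2} = 36$)
$\sqrt{-43827 + v{\left(-166 \right)}} = \sqrt{-43827 + 36} = \sqrt{-43791} = i \sqrt{43791}$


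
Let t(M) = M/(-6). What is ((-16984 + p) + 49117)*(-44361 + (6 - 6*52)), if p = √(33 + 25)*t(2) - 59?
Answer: -1432649358 + 14889*√58 ≈ -1.4325e+9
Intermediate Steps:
t(M) = -M/6 (t(M) = M*(-⅙) = -M/6)
p = -59 - √58/3 (p = √(33 + 25)*(-⅙*2) - 59 = √58*(-⅓) - 59 = -√58/3 - 59 = -59 - √58/3 ≈ -61.539)
((-16984 + p) + 49117)*(-44361 + (6 - 6*52)) = ((-16984 + (-59 - √58/3)) + 49117)*(-44361 + (6 - 6*52)) = ((-17043 - √58/3) + 49117)*(-44361 + (6 - 312)) = (32074 - √58/3)*(-44361 - 306) = (32074 - √58/3)*(-44667) = -1432649358 + 14889*√58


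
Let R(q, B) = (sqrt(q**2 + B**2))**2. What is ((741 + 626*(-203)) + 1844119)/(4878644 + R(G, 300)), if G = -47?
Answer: 572594/1656951 ≈ 0.34557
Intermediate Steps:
R(q, B) = B**2 + q**2 (R(q, B) = (sqrt(B**2 + q**2))**2 = B**2 + q**2)
((741 + 626*(-203)) + 1844119)/(4878644 + R(G, 300)) = ((741 + 626*(-203)) + 1844119)/(4878644 + (300**2 + (-47)**2)) = ((741 - 127078) + 1844119)/(4878644 + (90000 + 2209)) = (-126337 + 1844119)/(4878644 + 92209) = 1717782/4970853 = 1717782*(1/4970853) = 572594/1656951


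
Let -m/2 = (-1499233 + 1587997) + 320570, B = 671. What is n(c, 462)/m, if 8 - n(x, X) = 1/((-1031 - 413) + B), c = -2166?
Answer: -6185/632830364 ≈ -9.7735e-6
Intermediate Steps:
n(x, X) = 6185/773 (n(x, X) = 8 - 1/((-1031 - 413) + 671) = 8 - 1/(-1444 + 671) = 8 - 1/(-773) = 8 - 1*(-1/773) = 8 + 1/773 = 6185/773)
m = -818668 (m = -2*((-1499233 + 1587997) + 320570) = -2*(88764 + 320570) = -2*409334 = -818668)
n(c, 462)/m = (6185/773)/(-818668) = (6185/773)*(-1/818668) = -6185/632830364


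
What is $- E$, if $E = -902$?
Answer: $902$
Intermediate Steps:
$- E = \left(-1\right) \left(-902\right) = 902$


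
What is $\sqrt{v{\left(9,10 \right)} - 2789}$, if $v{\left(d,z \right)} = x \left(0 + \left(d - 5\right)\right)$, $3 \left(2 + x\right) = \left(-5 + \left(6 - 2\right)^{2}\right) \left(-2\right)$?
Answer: $\frac{i \sqrt{25437}}{3} \approx 53.163 i$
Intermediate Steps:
$x = - \frac{28}{3}$ ($x = -2 + \frac{\left(-5 + \left(6 - 2\right)^{2}\right) \left(-2\right)}{3} = -2 + \frac{\left(-5 + 4^{2}\right) \left(-2\right)}{3} = -2 + \frac{\left(-5 + 16\right) \left(-2\right)}{3} = -2 + \frac{11 \left(-2\right)}{3} = -2 + \frac{1}{3} \left(-22\right) = -2 - \frac{22}{3} = - \frac{28}{3} \approx -9.3333$)
$v{\left(d,z \right)} = \frac{140}{3} - \frac{28 d}{3}$ ($v{\left(d,z \right)} = - \frac{28 \left(0 + \left(d - 5\right)\right)}{3} = - \frac{28 \left(0 + \left(-5 + d\right)\right)}{3} = - \frac{28 \left(-5 + d\right)}{3} = \frac{140}{3} - \frac{28 d}{3}$)
$\sqrt{v{\left(9,10 \right)} - 2789} = \sqrt{\left(\frac{140}{3} - 84\right) - 2789} = \sqrt{- \frac{112}{3} - 2789} = \sqrt{- \frac{8479}{3}} = \frac{i \sqrt{25437}}{3}$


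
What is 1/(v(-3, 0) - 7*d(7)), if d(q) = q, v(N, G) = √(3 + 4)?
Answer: -7/342 - √7/2394 ≈ -0.021573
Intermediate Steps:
v(N, G) = √7
1/(v(-3, 0) - 7*d(7)) = 1/(√7 - 7*7) = 1/(√7 - 49) = 1/(-49 + √7)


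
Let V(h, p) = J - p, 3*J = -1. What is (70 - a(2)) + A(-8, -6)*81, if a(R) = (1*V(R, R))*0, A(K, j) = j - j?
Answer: 70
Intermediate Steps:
J = -⅓ (J = (⅓)*(-1) = -⅓ ≈ -0.33333)
A(K, j) = 0
V(h, p) = -⅓ - p
a(R) = 0 (a(R) = (1*(-⅓ - R))*0 = (-⅓ - R)*0 = 0)
(70 - a(2)) + A(-8, -6)*81 = (70 - 1*0) + 0*81 = (70 + 0) + 0 = 70 + 0 = 70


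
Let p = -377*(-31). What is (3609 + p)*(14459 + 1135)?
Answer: 238525824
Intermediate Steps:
p = 11687
(3609 + p)*(14459 + 1135) = (3609 + 11687)*(14459 + 1135) = 15296*15594 = 238525824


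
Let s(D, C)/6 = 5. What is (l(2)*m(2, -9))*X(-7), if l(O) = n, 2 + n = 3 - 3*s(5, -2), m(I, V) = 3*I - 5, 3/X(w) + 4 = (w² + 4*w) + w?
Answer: -267/10 ≈ -26.700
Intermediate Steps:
s(D, C) = 30 (s(D, C) = 6*5 = 30)
X(w) = 3/(-4 + w² + 5*w) (X(w) = 3/(-4 + ((w² + 4*w) + w)) = 3/(-4 + (w² + 5*w)) = 3/(-4 + w² + 5*w))
m(I, V) = -5 + 3*I
n = -89 (n = -2 + (3 - 3*30) = -2 + (3 - 90) = -2 - 87 = -89)
l(O) = -89
(l(2)*m(2, -9))*X(-7) = (-89*(-5 + 3*2))*(3/(-4 + (-7)² + 5*(-7))) = (-89*(-5 + 6))*(3/(-4 + 49 - 35)) = (-89*1)*(3/10) = -267/10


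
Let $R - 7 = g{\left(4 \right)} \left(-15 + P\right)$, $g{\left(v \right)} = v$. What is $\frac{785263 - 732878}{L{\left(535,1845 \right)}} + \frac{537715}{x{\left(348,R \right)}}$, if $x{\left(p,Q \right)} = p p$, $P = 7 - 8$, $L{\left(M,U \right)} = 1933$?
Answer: $\frac{7383436135}{234094032} \approx 31.54$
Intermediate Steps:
$P = -1$ ($P = 7 - 8 = -1$)
$R = -57$ ($R = 7 + 4 \left(-15 - 1\right) = 7 + 4 \left(-16\right) = 7 - 64 = -57$)
$x{\left(p,Q \right)} = p^{2}$
$\frac{785263 - 732878}{L{\left(535,1845 \right)}} + \frac{537715}{x{\left(348,R \right)}} = \frac{785263 - 732878}{1933} + \frac{537715}{348^{2}} = \left(785263 - 732878\right) \frac{1}{1933} + \frac{537715}{121104} = 52385 \cdot \frac{1}{1933} + 537715 \cdot \frac{1}{121104} = \frac{52385}{1933} + \frac{537715}{121104} = \frac{7383436135}{234094032}$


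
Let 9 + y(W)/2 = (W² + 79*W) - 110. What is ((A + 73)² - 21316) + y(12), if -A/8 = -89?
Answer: 596855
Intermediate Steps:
y(W) = -238 + 2*W² + 158*W (y(W) = -18 + 2*((W² + 79*W) - 110) = -18 + 2*(-110 + W² + 79*W) = -18 + (-220 + 2*W² + 158*W) = -238 + 2*W² + 158*W)
A = 712 (A = -8*(-89) = 712)
((A + 73)² - 21316) + y(12) = ((712 + 73)² - 21316) + (-238 + 2*12² + 158*12) = (785² - 21316) + (-238 + 2*144 + 1896) = (616225 - 21316) + (-238 + 288 + 1896) = 594909 + 1946 = 596855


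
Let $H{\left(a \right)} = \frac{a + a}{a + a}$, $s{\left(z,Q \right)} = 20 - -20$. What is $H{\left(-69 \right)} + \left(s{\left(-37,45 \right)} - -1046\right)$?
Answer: $1087$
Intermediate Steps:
$s{\left(z,Q \right)} = 40$ ($s{\left(z,Q \right)} = 20 + 20 = 40$)
$H{\left(a \right)} = 1$ ($H{\left(a \right)} = \frac{2 a}{2 a} = 2 a \frac{1}{2 a} = 1$)
$H{\left(-69 \right)} + \left(s{\left(-37,45 \right)} - -1046\right) = 1 + \left(40 - -1046\right) = 1 + \left(40 + 1046\right) = 1 + 1086 = 1087$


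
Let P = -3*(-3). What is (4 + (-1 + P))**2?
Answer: 144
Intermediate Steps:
P = 9
(4 + (-1 + P))**2 = (4 + (-1 + 9))**2 = (4 + 8)**2 = 12**2 = 144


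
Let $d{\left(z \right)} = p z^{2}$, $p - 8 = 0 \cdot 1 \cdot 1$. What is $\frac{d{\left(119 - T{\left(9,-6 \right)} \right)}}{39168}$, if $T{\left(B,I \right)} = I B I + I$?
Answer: $\frac{39601}{4896} \approx 8.0884$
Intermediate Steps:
$T{\left(B,I \right)} = I + B I^{2}$ ($T{\left(B,I \right)} = B I I + I = B I^{2} + I = I + B I^{2}$)
$p = 8$ ($p = 8 + 0 \cdot 1 \cdot 1 = 8 + 0 \cdot 1 = 8 + 0 = 8$)
$d{\left(z \right)} = 8 z^{2}$
$\frac{d{\left(119 - T{\left(9,-6 \right)} \right)}}{39168} = \frac{8 \left(119 - - 6 \left(1 + 9 \left(-6\right)\right)\right)^{2}}{39168} = 8 \left(119 - - 6 \left(1 - 54\right)\right)^{2} \cdot \frac{1}{39168} = 8 \left(119 - \left(-6\right) \left(-53\right)\right)^{2} \cdot \frac{1}{39168} = 8 \left(119 - 318\right)^{2} \cdot \frac{1}{39168} = 8 \left(-199\right)^{2} \cdot \frac{1}{39168} = 8 \cdot 39601 \cdot \frac{1}{39168} = 316808 \cdot \frac{1}{39168} = \frac{39601}{4896}$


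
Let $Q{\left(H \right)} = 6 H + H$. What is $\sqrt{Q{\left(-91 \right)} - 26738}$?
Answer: $5 i \sqrt{1095} \approx 165.45 i$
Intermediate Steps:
$Q{\left(H \right)} = 7 H$
$\sqrt{Q{\left(-91 \right)} - 26738} = \sqrt{7 \left(-91\right) - 26738} = \sqrt{-637 - 26738} = \sqrt{-27375} = 5 i \sqrt{1095}$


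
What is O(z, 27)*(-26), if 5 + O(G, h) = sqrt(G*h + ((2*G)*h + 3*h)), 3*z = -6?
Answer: 130 - 234*I ≈ 130.0 - 234.0*I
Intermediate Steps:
z = -2 (z = (1/3)*(-6) = -2)
O(G, h) = -5 + sqrt(3*h + 3*G*h) (O(G, h) = -5 + sqrt(G*h + ((2*G)*h + 3*h)) = -5 + sqrt(G*h + (2*G*h + 3*h)) = -5 + sqrt(G*h + (3*h + 2*G*h)) = -5 + sqrt(3*h + 3*G*h))
O(z, 27)*(-26) = (-5 + sqrt(3)*sqrt(27*(1 - 2)))*(-26) = (-5 + sqrt(3)*sqrt(27*(-1)))*(-26) = (-5 + sqrt(3)*sqrt(-27))*(-26) = (-5 + sqrt(3)*(3*I*sqrt(3)))*(-26) = (-5 + 9*I)*(-26) = 130 - 234*I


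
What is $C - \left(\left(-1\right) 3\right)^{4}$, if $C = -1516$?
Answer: $-1597$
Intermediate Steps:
$C - \left(\left(-1\right) 3\right)^{4} = -1516 - \left(\left(-1\right) 3\right)^{4} = -1516 - \left(-3\right)^{4} = -1516 - 81 = -1597$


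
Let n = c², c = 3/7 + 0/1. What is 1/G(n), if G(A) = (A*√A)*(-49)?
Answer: -7/27 ≈ -0.25926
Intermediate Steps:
c = 3/7 (c = 3*(⅐) + 0*1 = 3/7 + 0 = 3/7 ≈ 0.42857)
n = 9/49 (n = (3/7)² = 9/49 ≈ 0.18367)
G(A) = -49*A^(3/2) (G(A) = A^(3/2)*(-49) = -49*A^(3/2))
1/G(n) = 1/(-49*(9/49)^(3/2)) = 1/(-49*27/343) = 1/(-27/7) = -7/27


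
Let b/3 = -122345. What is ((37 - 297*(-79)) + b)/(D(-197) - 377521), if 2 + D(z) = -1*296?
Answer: 343535/377819 ≈ 0.90926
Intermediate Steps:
b = -367035 (b = 3*(-122345) = -367035)
D(z) = -298 (D(z) = -2 - 1*296 = -2 - 296 = -298)
((37 - 297*(-79)) + b)/(D(-197) - 377521) = ((37 - 297*(-79)) - 367035)/(-298 - 377521) = ((37 + 23463) - 367035)/(-377819) = (23500 - 367035)*(-1/377819) = -343535*(-1/377819) = 343535/377819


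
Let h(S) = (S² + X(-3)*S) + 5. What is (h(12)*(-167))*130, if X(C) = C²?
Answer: -5579470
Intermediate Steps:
h(S) = 5 + S² + 9*S (h(S) = (S² + (-3)²*S) + 5 = (S² + 9*S) + 5 = 5 + S² + 9*S)
(h(12)*(-167))*130 = ((5 + 12² + 9*12)*(-167))*130 = ((5 + 144 + 108)*(-167))*130 = (257*(-167))*130 = -42919*130 = -5579470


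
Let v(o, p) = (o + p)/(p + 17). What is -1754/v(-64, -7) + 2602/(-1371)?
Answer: 23862598/97341 ≈ 245.14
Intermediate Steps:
v(o, p) = (o + p)/(17 + p)
-1754/v(-64, -7) + 2602/(-1371) = -1754*(17 - 7)/(-64 - 7) + 2602/(-1371) = -1754/(-71/10) + 2602*(-1/1371) = -1754/((⅒)*(-71)) - 2602/1371 = -1754/(-71/10) - 2602/1371 = -1754*(-10/71) - 2602/1371 = 17540/71 - 2602/1371 = 23862598/97341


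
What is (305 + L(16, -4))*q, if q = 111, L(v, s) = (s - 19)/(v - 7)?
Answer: 100714/3 ≈ 33571.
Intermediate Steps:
L(v, s) = (-19 + s)/(-7 + v)
(305 + L(16, -4))*q = (305 + (-19 - 4)/(-7 + 16))*111 = (305 - 23/9)*111 = (2722/9)*111 = 100714/3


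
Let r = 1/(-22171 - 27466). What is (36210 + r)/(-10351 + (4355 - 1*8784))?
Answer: -1797355769/733634860 ≈ -2.4499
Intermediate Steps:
r = -1/49637 (r = 1/(-49637) = -1/49637 ≈ -2.0146e-5)
(36210 + r)/(-10351 + (4355 - 1*8784)) = (36210 - 1/49637)/(-10351 + (4355 - 1*8784)) = 1797355769/(49637*(-10351 + (4355 - 8784))) = 1797355769/(49637*(-10351 - 4429)) = (1797355769/49637)/(-14780) = (1797355769/49637)*(-1/14780) = -1797355769/733634860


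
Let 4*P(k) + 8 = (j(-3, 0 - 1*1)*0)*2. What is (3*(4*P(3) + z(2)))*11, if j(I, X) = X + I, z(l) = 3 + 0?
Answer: -165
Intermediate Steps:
z(l) = 3
j(I, X) = I + X
P(k) = -2 (P(k) = -2 + (((-3 + (0 - 1*1))*0)*2)/4 = -2 + (((-3 + (0 - 1))*0)*2)/4 = -2 + (((-3 - 1)*0)*2)/4 = -2 + (-4*0*2)/4 = -2 + (0*2)/4 = -2 + (¼)*0 = -2 + 0 = -2)
(3*(4*P(3) + z(2)))*11 = (3*(4*(-2) + 3))*11 = (3*(-8 + 3))*11 = (3*(-5))*11 = -15*11 = -165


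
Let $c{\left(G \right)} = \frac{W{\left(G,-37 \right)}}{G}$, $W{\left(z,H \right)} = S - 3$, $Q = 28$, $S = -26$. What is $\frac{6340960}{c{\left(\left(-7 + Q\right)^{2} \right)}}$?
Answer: $- \frac{2796363360}{29} \approx -9.6426 \cdot 10^{7}$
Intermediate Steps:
$W{\left(z,H \right)} = -29$ ($W{\left(z,H \right)} = -26 - 3 = -29$)
$c{\left(G \right)} = - \frac{29}{G}$
$\frac{6340960}{c{\left(\left(-7 + Q\right)^{2} \right)}} = \frac{6340960}{\left(-29\right) \frac{1}{\left(-7 + 28\right)^{2}}} = \frac{6340960}{\left(-29\right) \frac{1}{21^{2}}} = \frac{6340960}{\left(-29\right) \frac{1}{441}} = \frac{6340960}{- \frac{29}{441}} = 6340960 \left(- \frac{441}{29}\right) = - \frac{2796363360}{29}$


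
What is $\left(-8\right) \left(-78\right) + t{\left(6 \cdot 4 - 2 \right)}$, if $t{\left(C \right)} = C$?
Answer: $646$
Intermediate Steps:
$\left(-8\right) \left(-78\right) + t{\left(6 \cdot 4 - 2 \right)} = \left(-8\right) \left(-78\right) + \left(6 \cdot 4 - 2\right) = 624 + \left(24 - 2\right) = 624 + 22 = 646$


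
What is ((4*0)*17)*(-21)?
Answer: 0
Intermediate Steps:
((4*0)*17)*(-21) = (0*17)*(-21) = 0*(-21) = 0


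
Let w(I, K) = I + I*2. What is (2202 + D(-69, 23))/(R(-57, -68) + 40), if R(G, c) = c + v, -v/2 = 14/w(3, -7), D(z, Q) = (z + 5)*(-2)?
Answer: -2097/28 ≈ -74.893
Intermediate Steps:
w(I, K) = 3*I (w(I, K) = I + 2*I = 3*I)
D(z, Q) = -10 - 2*z (D(z, Q) = (5 + z)*(-2) = -10 - 2*z)
v = -28/9 (v = -28/(3*3) = -28/9 ≈ -3.1111)
R(G, c) = -28/9 + c (R(G, c) = c - 28/9 = -28/9 + c)
(2202 + D(-69, 23))/(R(-57, -68) + 40) = (2202 + (-10 - 2*(-69)))/((-28/9 - 68) + 40) = (2202 + (-10 + 138))/(-640/9 + 40) = (2202 + 128)/(-280/9) = 2330*(-9/280) = -2097/28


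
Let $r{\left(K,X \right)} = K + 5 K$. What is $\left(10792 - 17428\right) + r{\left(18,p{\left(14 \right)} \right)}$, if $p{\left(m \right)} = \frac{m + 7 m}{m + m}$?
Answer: $-6528$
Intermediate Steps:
$p{\left(m \right)} = 4$ ($p{\left(m \right)} = \frac{8 m}{2 m} = 8 m \frac{1}{2 m} = 4$)
$r{\left(K,X \right)} = 6 K$
$\left(10792 - 17428\right) + r{\left(18,p{\left(14 \right)} \right)} = \left(10792 - 17428\right) + 6 \cdot 18 = -6636 + 108 = -6528$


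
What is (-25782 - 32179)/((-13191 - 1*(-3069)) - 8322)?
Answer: 57961/18444 ≈ 3.1425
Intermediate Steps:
(-25782 - 32179)/((-13191 - 1*(-3069)) - 8322) = -57961/((-13191 + 3069) - 8322) = -57961/(-10122 - 8322) = -57961/(-18444) = -57961*(-1/18444) = 57961/18444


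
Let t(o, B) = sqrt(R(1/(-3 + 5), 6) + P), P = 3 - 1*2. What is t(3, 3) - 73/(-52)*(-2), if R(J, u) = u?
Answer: -73/26 + sqrt(7) ≈ -0.16194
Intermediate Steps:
P = 1 (P = 3 - 2 = 1)
t(o, B) = sqrt(7) (t(o, B) = sqrt(6 + 1) = sqrt(7))
t(3, 3) - 73/(-52)*(-2) = sqrt(7) - 73/(-52)*(-2) = sqrt(7) - 73*(-1/52)*(-2) = sqrt(7) + (73/52)*(-2) = sqrt(7) - 73/26 = -73/26 + sqrt(7)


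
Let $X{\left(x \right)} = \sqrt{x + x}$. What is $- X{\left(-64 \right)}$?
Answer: $- 8 i \sqrt{2} \approx - 11.314 i$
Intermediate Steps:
$X{\left(x \right)} = \sqrt{2} \sqrt{x}$ ($X{\left(x \right)} = \sqrt{2 x} = \sqrt{2} \sqrt{x}$)
$- X{\left(-64 \right)} = - \sqrt{2} \sqrt{-64} = - \sqrt{2} \cdot 8 i = - 8 i \sqrt{2}$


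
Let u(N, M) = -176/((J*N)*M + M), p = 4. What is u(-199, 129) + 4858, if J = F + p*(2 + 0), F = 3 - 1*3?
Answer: 997051238/205239 ≈ 4858.0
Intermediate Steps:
F = 0 (F = 3 - 3 = 0)
J = 8 (J = 0 + 4*(2 + 0) = 0 + 4*2 = 0 + 8 = 8)
u(N, M) = -176/(M + 8*M*N) (u(N, M) = -176/((8*N)*M + M) = -176/(8*M*N + M) = -176/(M + 8*M*N))
u(-199, 129) + 4858 = -176/(129*(1 + 8*(-199))) + 4858 = -176*1/129/(1 - 1592) + 4858 = -176*1/129/(-1591) + 4858 = -176*1/129*(-1/1591) + 4858 = 176/205239 + 4858 = 997051238/205239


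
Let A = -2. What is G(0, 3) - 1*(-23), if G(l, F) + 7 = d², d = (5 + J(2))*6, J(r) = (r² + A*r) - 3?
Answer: 160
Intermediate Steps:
J(r) = -3 + r² - 2*r (J(r) = (r² - 2*r) - 3 = -3 + r² - 2*r)
d = 12 (d = (5 + (-3 + 2² - 2*2))*6 = (5 + (-3 + 4 - 4))*6 = (5 - 3)*6 = 2*6 = 12)
G(l, F) = 137 (G(l, F) = -7 + 12² = -7 + 144 = 137)
G(0, 3) - 1*(-23) = 137 - 1*(-23) = 137 + 23 = 160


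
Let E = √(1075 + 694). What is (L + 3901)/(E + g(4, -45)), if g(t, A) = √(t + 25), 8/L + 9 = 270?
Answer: 1018169/(261*(√29 + √1769)) ≈ 82.223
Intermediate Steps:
L = 8/261 (L = 8/(-9 + 270) = 8/261 ≈ 0.030651)
g(t, A) = √(25 + t)
E = √1769 ≈ 42.059
(L + 3901)/(E + g(4, -45)) = (8/261 + 3901)/(√1769 + √(25 + 4)) = 1018169/(261*(√1769 + √29)) = 1018169/(261*(√29 + √1769))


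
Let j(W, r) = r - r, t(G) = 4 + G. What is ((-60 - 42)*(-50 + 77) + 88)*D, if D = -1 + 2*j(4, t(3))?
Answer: 2666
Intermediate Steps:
j(W, r) = 0
D = -1 (D = -1 + 2*0 = -1 + 0 = -1)
((-60 - 42)*(-50 + 77) + 88)*D = ((-60 - 42)*(-50 + 77) + 88)*(-1) = (-102*27 + 88)*(-1) = (-2754 + 88)*(-1) = -2666*(-1) = 2666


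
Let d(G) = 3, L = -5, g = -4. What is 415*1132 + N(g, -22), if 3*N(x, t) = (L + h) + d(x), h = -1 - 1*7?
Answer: 1409330/3 ≈ 4.6978e+5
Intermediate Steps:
h = -8 (h = -1 - 7 = -8)
N(x, t) = -10/3 (N(x, t) = ((-5 - 8) + 3)/3 = (-13 + 3)/3 = (⅓)*(-10) = -10/3)
415*1132 + N(g, -22) = 415*1132 - 10/3 = 469780 - 10/3 = 1409330/3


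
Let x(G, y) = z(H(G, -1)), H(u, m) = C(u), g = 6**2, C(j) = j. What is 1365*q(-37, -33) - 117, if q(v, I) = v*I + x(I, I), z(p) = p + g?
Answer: 1670643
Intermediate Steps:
g = 36
H(u, m) = u
z(p) = 36 + p (z(p) = p + 36 = 36 + p)
x(G, y) = 36 + G
q(v, I) = 36 + I + I*v (q(v, I) = v*I + (36 + I) = I*v + (36 + I) = 36 + I + I*v)
1365*q(-37, -33) - 117 = 1365*(36 - 33 - 33*(-37)) - 117 = 1365*(36 - 33 + 1221) - 117 = 1365*1224 - 117 = 1670760 - 117 = 1670643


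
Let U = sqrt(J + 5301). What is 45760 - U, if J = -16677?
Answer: 45760 - 12*I*sqrt(79) ≈ 45760.0 - 106.66*I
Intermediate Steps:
U = 12*I*sqrt(79) (U = sqrt(-16677 + 5301) = sqrt(-11376) = 12*I*sqrt(79) ≈ 106.66*I)
45760 - U = 45760 - 12*I*sqrt(79)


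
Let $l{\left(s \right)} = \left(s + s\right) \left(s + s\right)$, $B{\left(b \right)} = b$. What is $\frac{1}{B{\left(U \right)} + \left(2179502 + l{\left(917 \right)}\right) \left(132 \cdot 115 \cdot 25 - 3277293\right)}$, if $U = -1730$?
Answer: $- \frac{1}{16062634672724} \approx -6.2256 \cdot 10^{-14}$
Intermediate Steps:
$l{\left(s \right)} = 4 s^{2}$ ($l{\left(s \right)} = 2 s 2 s = 4 s^{2}$)
$\frac{1}{B{\left(U \right)} + \left(2179502 + l{\left(917 \right)}\right) \left(132 \cdot 115 \cdot 25 - 3277293\right)} = \frac{1}{-1730 + \left(2179502 + 4 \cdot 917^{2}\right) \left(132 \cdot 115 \cdot 25 - 3277293\right)} = \frac{1}{-1730 + \left(2179502 + 4 \cdot 840889\right) \left(15180 \cdot 25 - 3277293\right)} = \frac{1}{-1730 + \left(2179502 + 3363556\right) \left(379500 - 3277293\right)} = \frac{1}{-1730 + 5543058 \left(-2897793\right)} = \frac{1}{-1730 - 16062634670994} = \frac{1}{-16062634672724} = - \frac{1}{16062634672724}$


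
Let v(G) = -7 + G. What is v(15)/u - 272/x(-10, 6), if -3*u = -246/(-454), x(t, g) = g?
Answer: -11024/123 ≈ -89.626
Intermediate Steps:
u = -41/227 (u = -(-82)/(-454) = -(-82)*(-1)/454 = -1/3*123/227 = -41/227 ≈ -0.18062)
v(15)/u - 272/x(-10, 6) = (-7 + 15)/(-41/227) - 272/6 = 8*(-227/41) - 272*1/6 = -1816/41 - 136/3 = -11024/123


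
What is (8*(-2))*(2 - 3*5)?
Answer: 208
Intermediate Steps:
(8*(-2))*(2 - 3*5) = -16*(2 - 15) = -16*(-13) = 208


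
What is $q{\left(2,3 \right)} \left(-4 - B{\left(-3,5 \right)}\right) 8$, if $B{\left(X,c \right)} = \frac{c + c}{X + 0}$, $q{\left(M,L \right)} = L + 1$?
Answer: $- \frac{64}{3} \approx -21.333$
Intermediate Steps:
$q{\left(M,L \right)} = 1 + L$
$B{\left(X,c \right)} = \frac{2 c}{X}$
$q{\left(2,3 \right)} \left(-4 - B{\left(-3,5 \right)}\right) 8 = \left(1 + 3\right) \left(-4 - 2 \cdot 5 \frac{1}{-3}\right) 8 = 4 \left(-4 - 2 \cdot 5 \left(- \frac{1}{3}\right)\right) 8 = 4 \left(-4 - - \frac{10}{3}\right) 8 = 4 \left(-4 + \frac{10}{3}\right) 8 = 4 \left(- \frac{2}{3}\right) 8 = \left(- \frac{8}{3}\right) 8 = - \frac{64}{3}$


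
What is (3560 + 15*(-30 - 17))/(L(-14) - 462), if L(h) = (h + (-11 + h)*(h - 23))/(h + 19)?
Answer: -14275/1399 ≈ -10.204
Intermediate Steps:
L(h) = (h + (-23 + h)*(-11 + h))/(19 + h) (L(h) = (h + (-11 + h)*(-23 + h))/(19 + h) = (h + (-23 + h)*(-11 + h))/(19 + h))
(3560 + 15*(-30 - 17))/(L(-14) - 462) = (3560 + 15*(-30 - 17))/((253 + (-14)² - 33*(-14))/(19 - 14) - 462) = (3560 + 15*(-47))/((253 + 196 + 462)/5 - 462) = (3560 - 705)/((⅕)*911 - 462) = 2855/(911/5 - 462) = 2855/(-1399/5) = 2855*(-5/1399) = -14275/1399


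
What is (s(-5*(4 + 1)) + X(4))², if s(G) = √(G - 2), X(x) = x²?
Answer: 229 + 96*I*√3 ≈ 229.0 + 166.28*I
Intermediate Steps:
s(G) = √(-2 + G)
(s(-5*(4 + 1)) + X(4))² = (√(-2 - 5*(4 + 1)) + 4²)² = (√(-2 - 5*5) + 16)² = (√(-2 - 25) + 16)² = (√(-27) + 16)² = (3*I*√3 + 16)² = (16 + 3*I*√3)²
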